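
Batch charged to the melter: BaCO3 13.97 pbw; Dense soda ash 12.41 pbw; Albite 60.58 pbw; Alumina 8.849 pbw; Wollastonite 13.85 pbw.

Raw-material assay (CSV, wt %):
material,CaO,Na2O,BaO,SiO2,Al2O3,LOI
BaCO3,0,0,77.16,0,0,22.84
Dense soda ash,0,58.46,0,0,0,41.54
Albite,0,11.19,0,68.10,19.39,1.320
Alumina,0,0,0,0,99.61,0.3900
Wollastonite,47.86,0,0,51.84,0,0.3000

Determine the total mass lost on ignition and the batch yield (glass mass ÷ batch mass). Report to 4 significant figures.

Working values appear, with 4-significant-figure rounding, alongside each step — the working math keeps full float precision at each step; exactly one rounding lands on every reported number; all derived quantities (glass mass, five oxide percentages, the totals, ignition loss, yield) are computed at full float precision from the weighed amounts on 100.4 pbw of glass, as given in problem or answer.
Each material's LOI contribution:
  BaCO3: 13.97 × 0.2284 = 3.191 pbw
  Dense soda ash: 12.41 × 0.4154 = 5.155 pbw
  Albite: 60.58 × 0.01320 = 0.7997 pbw
  Alumina: 8.849 × 0.003900 = 0.03451 pbw
  Wollastonite: 13.85 × 0.003000 = 0.04155 pbw
Total LOI = 9.222 pbw
Glass = batch − LOI = 109.7 − 9.222 = 100.4 pbw

LOI loss = 9.222 pbw; glass = 100.4 pbw; yield = 91.59%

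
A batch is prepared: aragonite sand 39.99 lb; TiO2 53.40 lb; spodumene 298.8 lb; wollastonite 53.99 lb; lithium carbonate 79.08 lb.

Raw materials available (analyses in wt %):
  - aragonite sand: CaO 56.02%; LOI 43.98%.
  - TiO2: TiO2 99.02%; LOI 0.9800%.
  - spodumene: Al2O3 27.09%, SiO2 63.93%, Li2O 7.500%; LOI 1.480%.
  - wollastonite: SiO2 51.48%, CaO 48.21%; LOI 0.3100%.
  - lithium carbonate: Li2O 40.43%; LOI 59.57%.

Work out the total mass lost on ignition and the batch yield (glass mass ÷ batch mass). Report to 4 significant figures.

LOI loss = 69.81 lb; glass = 455.5 lb; yield = 86.71%

Exact precision is held in all steps — mid-chain values appear, rounded to 4 significant digits, in the printout. Exactly one rounding goes into each reported value; all derived quantities, which include five oxide percentages, glass mass, totals, the yield, LOI, are rebuilt in exact precision, as quoted within either problem or answer, using the weight values on 455.5 lb of glass.
Ignition loss by material:
  aragonite sand: 39.99 × 0.4398 = 17.59 lb
  TiO2: 53.40 × 0.009800 = 0.5233 lb
  spodumene: 298.8 × 0.01480 = 4.422 lb
  wollastonite: 53.99 × 0.003100 = 0.1674 lb
  lithium carbonate: 79.08 × 0.5957 = 47.11 lb
Total LOI = 69.81 lb
Glass = batch − LOI = 525.3 − 69.81 = 455.5 lb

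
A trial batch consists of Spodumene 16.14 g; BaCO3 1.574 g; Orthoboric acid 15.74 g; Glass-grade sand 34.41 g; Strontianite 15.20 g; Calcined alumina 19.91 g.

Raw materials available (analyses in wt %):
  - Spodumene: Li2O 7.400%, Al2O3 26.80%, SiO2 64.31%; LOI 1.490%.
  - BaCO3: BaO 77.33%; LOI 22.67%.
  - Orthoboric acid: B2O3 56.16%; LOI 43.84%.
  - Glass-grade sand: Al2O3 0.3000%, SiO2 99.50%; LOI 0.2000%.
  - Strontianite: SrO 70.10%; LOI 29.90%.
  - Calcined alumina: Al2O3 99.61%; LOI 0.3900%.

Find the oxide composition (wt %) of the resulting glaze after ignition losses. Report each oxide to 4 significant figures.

All internal work holds full precision at every stage. Values along the way appear rounded to 4 significant digits across the worked steps; every reported number undergoes a single rounding. The derived quantities (yield, ignition loss, the totals, six oxide percentages, net glass mass) are recomputed from the weighed amounts for 90.79 g of glass in full float precision, precisely as stated by question or answer.
Delivered oxide masses:
  SrO: 15.20·0.7010 = 10.66 g
  Li2O: 16.14·0.07400 = 1.194 g
  Al2O3: 16.14·0.2680 + 34.41·0.003000 + 19.91·0.9961 = 24.26 g
  B2O3: 15.74·0.5616 = 8.840 g
  SiO2: 16.14·0.6431 + 34.41·0.9950 = 44.62 g
  BaO: 1.574·0.7733 = 1.217 g
LOI: 16.14·0.01490 + 1.574·0.2267 + 15.74·0.4384 + 34.41·0.002000 + 15.20·0.2990 + 19.91·0.003900 = 12.19 g
Glass mass = batch − LOI = 103.0 − 12.19 = 90.79 g (= Σ oxide masses)
wt % = 100 × oxide mass / glass mass

Glass mass = 90.79 g (batch 103.0 − LOI 12.19).
Composition: SrO 11.74%, Li2O 1.316%, Al2O3 26.72%, B2O3 9.737%, SiO2 49.15%, BaO 1.341%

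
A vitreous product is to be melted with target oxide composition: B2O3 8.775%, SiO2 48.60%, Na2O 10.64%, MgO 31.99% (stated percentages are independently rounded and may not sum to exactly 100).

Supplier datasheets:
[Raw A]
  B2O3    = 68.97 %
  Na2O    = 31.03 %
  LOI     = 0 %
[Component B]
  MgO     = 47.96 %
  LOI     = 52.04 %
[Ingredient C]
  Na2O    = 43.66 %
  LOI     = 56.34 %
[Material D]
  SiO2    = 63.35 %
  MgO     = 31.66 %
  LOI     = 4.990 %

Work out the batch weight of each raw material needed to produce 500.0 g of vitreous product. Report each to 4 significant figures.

Batch per 500.0 g vitreous product:
  Raw A: 63.61 g
  Component B: 80.29 g
  Ingredient C: 76.64 g
  Material D: 383.6 g
Total batch = 604.1 g; LOI loss = 104.1 g; yield = 82.77%

Working values are printed (rounded to 4 significant digits) as written. The whole derivation holds full precision through every step; every reported result sees exactly one rounding. Derived quantities are computed in exact precision (yield, the four compositions, glass mass, the totals, ignition loss) from the weighed amounts for 500.0 g of glass, exactly as shown in the problem or the answer.
Target oxide masses per 500.0 g vitreous product:
  B2O3: 8.775% × 500.0 = 43.88 g
  SiO2: 48.60% × 500.0 = 243.0 g
  Na2O: 10.64% × 500.0 = 53.20 g
  MgO: 31.99% × 500.0 = 160.0 g
Verifying the oxide balance per the reported batch figures, under the basis named above (sum by sum, the targets are met exact up to rounding of places):
  B2O3: 63.61·0.6897 = 43.87 g (target 43.88 g)
  SiO2: 383.6·0.6335 = 243.0 g (target 243.0 g)
  Na2O: 63.61·0.3103 + 76.64·0.4366 = 53.20 g (target 53.20 g)
  MgO: 80.29·0.4796 + 383.6·0.3166 = 160.0 g (target 160.0 g)
Glass mass check: total batch − LOI = 500.0 g (oxide target masses add up to 500.0 g; stated basis 500.0 g — differing by rounding only).
Total batch = Σ batch = 604.1 g; ignition loss, Σ(batch × LOI) = 104.1 g; yield = glass ÷ total batch = 82.77%.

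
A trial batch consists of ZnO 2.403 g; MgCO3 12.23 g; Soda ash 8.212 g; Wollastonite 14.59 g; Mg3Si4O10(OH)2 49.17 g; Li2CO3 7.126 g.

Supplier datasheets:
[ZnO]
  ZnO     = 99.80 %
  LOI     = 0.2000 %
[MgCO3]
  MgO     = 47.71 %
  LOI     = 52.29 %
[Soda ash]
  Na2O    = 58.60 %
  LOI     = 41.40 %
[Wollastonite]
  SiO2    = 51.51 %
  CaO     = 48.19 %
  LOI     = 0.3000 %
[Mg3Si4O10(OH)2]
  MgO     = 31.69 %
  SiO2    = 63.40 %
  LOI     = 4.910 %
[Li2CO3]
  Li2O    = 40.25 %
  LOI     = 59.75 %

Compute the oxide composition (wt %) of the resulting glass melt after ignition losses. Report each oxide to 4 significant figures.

Working values appear, with 4-significant-figure rounding, at each printed step — the working math carries full precision throughout; each reported number is rounded only once. All derived quantities (six oxide percentages, ignition loss, the yield, the totals, net glass mass) are carried from the weighed amounts per 77.22 g of glass at exact precision as set out in problem or answer.
Mass of each oxide from the mix:
  MgO: 12.23·0.4771 + 49.17·0.3169 = 21.42 g
  Li2O: 7.126·0.4025 = 2.868 g
  SiO2: 14.59·0.5151 + 49.17·0.6340 = 38.69 g
  CaO: 14.59·0.4819 = 7.031 g
  ZnO: 2.403·0.9980 = 2.398 g
  Na2O: 8.212·0.5860 = 4.812 g
LOI: 2.403·0.002000 + 12.23·0.5229 + 8.212·0.4140 + 14.59·0.003000 + 49.17·0.04910 + 7.126·0.5975 = 16.52 g
Resulting glass, batch − LOI: 93.73 − 16.52 = 77.22 g (equal to the oxide-mass sum)
wt %: oxide over glass, times 100

Glass mass = 77.22 g (batch 93.73 − LOI 16.52).
Composition: MgO 27.74%, Li2O 3.715%, SiO2 50.11%, CaO 9.106%, ZnO 3.106%, Na2O 6.232%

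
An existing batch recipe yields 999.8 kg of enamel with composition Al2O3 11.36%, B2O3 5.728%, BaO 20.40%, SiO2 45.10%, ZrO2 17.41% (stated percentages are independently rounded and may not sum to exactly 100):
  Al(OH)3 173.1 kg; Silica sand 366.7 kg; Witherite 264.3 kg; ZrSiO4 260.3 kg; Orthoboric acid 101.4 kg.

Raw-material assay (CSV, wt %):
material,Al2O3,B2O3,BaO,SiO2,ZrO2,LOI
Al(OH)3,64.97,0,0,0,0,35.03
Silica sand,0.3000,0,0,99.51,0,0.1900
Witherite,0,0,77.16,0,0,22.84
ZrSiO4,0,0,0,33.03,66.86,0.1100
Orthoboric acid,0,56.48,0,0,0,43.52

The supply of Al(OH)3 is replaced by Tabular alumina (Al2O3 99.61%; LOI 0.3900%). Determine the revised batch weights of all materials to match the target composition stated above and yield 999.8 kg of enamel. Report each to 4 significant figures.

The working math carries full float precision at each step; intermediates are displayed, rounded to four significant digits, on the page — every reported number undergoes a single rounding. The derived quantities are recomputed in full precision (ignition loss, glass mass, yield, the totals, five oxide percentages) starting from the weights per 999.8 kg of glass, as set out in either problem or answer.
Target oxide masses per 999.8 kg enamel:
  Al2O3: 11.36% × 999.8 = 113.6 kg
  B2O3: 5.728% × 999.8 = 57.27 kg
  BaO: 20.40% × 999.8 = 204.0 kg
  SiO2: 45.10% × 999.8 = 450.9 kg
  ZrO2: 17.41% × 999.8 = 174.1 kg
Checking each oxide sum working from each reported weight, on the stated basis (delivered sums recover each target up to rounding of the answer):
  Al2O3: 112.9·0.9961 + 366.7·0.003000 = 113.6 kg (target 113.6 kg)
  B2O3: 101.4·0.5648 = 57.27 kg (target 57.27 kg)
  BaO: 264.3·0.7716 = 203.9 kg (target 204.0 kg)
  SiO2: 366.7·0.9951 + 260.3·0.3303 = 450.9 kg (target 450.9 kg)
  ZrO2: 260.3·0.6686 = 174.0 kg (target 174.1 kg)
Mass balance on the glass: total batch − LOI = 999.7 kg (the targets, summed, come to 999.8 kg; against the stated basis, 999.8 kg — rounding explains the deltas).
Whole-batch sum: Σ batch = 1106 kg; LOI loss = Σ batch·LOI = 105.9 kg; yield: glass divided by total = 90.42%.

Revised batch per 999.8 kg enamel:
  Tabular alumina: 112.9 kg
  Silica sand: 366.7 kg
  Witherite: 264.3 kg
  ZrSiO4: 260.3 kg
  Orthoboric acid: 101.4 kg
Total batch = 1106 kg; LOI loss = 105.9 kg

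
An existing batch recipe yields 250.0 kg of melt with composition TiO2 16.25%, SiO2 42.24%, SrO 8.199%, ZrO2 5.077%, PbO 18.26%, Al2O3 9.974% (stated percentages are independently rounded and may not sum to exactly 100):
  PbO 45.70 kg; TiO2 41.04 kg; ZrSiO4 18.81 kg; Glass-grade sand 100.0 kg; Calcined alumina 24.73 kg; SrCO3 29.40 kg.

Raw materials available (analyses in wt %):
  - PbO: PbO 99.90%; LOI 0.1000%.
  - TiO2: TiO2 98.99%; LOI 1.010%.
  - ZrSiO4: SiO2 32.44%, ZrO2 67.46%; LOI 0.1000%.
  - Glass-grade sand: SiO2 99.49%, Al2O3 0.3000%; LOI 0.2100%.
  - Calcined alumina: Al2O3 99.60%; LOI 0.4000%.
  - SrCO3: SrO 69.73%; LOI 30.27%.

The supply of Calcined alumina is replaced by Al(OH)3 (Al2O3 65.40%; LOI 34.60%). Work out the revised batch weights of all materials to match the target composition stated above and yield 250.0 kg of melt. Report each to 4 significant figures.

Revised batch per 250.0 kg melt:
  PbO: 45.70 kg
  TiO2: 41.04 kg
  ZrSiO4: 18.81 kg
  Glass-grade sand: 100.0 kg
  Al(OH)3: 37.67 kg
  SrCO3: 29.40 kg
Total batch = 272.6 kg; LOI loss = 22.62 kg

Values along the way appear, rounded to four significant figures, alongside each step; every computation carries exact precision at every stage — each reported figure takes a single rounding — derived quantities, which include yield, six oxide percentages, glass mass, totals, LOI, are re-derived in full precision, as written in problem or answer, from the batch weights per 250.0 kg of glass.
Target oxide masses per 250.0 kg melt:
  TiO2: 16.25% × 250.0 = 40.62 kg
  SiO2: 42.24% × 250.0 = 105.6 kg
  SrO: 8.199% × 250.0 = 20.50 kg
  ZrO2: 5.077% × 250.0 = 12.69 kg
  PbO: 18.26% × 250.0 = 45.65 kg
  Al2O3: 9.974% × 250.0 = 24.94 kg
Verifying the oxide balance on the weights just shown, under the basis named above (every target is met by its sum inside rounding margins):
  TiO2: 41.04·0.9899 = 40.63 kg (target 40.62 kg)
  SiO2: 18.81·0.3244 + 100.0·0.9949 = 105.6 kg (target 105.6 kg)
  SrO: 29.40·0.6973 = 20.50 kg (target 20.50 kg)
  ZrO2: 18.81·0.6746 = 12.69 kg (target 12.69 kg)
  PbO: 45.70·0.9990 = 45.65 kg (target 45.65 kg)
  Al2O3: 100.0·0.003000 + 37.67·0.6540 = 24.94 kg (target 24.94 kg)
The glass-mass cross-check: batch Σ − ignition loss = 250.0 kg (per-oxide target masses sum to 250.0 kg; with the basis standing at 250.0 kg — gaps are rounding artifacts).
Adding the batch up: Σ batch = 272.6 kg; Σ batch·LOI gives LOI loss = 22.62 kg; glass ÷ batch gives a yield of 91.70%.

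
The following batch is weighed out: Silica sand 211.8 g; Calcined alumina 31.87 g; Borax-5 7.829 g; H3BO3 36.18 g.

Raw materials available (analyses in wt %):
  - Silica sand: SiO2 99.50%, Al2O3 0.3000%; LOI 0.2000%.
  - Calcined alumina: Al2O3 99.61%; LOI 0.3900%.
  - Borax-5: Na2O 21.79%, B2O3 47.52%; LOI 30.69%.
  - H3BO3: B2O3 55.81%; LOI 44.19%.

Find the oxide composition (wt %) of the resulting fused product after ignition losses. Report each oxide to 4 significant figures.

Glass mass = 268.7 g (batch 287.7 − LOI 18.94).
Composition: Na2O 0.6348%, B2O3 8.898%, SiO2 78.42%, Al2O3 12.05%

Every computation keeps full precision from start to finish — rounding to four significant figures governs each intermediate as displayed. Each reported number is rounded exactly once; derived quantities, including LOI, glass mass, totals, the four compositions, the yield, are carried from the weighed amounts per 268.7 g of glass at exact precision, as given in the problem or the answer.
Oxide masses out of the charge:
  Na2O: 7.829·0.2179 = 1.706 g
  B2O3: 7.829·0.4752 + 36.18·0.5581 = 23.91 g
  SiO2: 211.8·0.9950 = 210.7 g
  Al2O3: 211.8·0.003000 + 31.87·0.9961 = 32.38 g
LOI: 211.8·0.002000 + 31.87·0.003900 + 7.829·0.3069 + 36.18·0.4419 = 18.94 g
Resulting glass, batch − LOI: 287.7 − 18.94 = 268.7 g (matching Σ of the oxides)
oxide / glass × 100 gives the wt %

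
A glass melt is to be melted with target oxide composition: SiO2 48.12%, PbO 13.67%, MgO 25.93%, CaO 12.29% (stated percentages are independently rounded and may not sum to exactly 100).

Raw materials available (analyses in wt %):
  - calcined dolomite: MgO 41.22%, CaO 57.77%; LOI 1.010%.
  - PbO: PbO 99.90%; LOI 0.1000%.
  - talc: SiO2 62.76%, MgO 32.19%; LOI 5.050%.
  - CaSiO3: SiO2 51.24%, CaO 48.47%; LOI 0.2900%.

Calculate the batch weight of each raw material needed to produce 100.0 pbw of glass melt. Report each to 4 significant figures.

Every computation runs at full float precision in all steps — the intermediate values appear (rounded to 4 significant figures) in the printout; a single rounding produces every reported value. Derived quantities, including totals, the four compositions, the yield, LOI, net glass mass, are carried from the batch weights at 100.0 pbw of glass in full float precision as quoted within question or answer.
The oxide mass targets at 100.0 pbw glass melt:
  SiO2: 48.12% × 100.0 = 48.12 pbw
  PbO: 13.67% × 100.0 = 13.67 pbw
  MgO: 25.93% × 100.0 = 25.93 pbw
  CaO: 12.29% × 100.0 = 12.29 pbw
Balance tally, oxide-wise, from the weights as reported, versus the basis set out (each sum matches its target mass within answer rounding):
  SiO2: 66.59·0.6276 + 12.36·0.5124 = 48.13 pbw (target 48.12 pbw)
  PbO: 13.68·0.9990 = 13.67 pbw (target 13.67 pbw)
  MgO: 10.91·0.4122 + 66.59·0.3219 = 25.93 pbw (target 25.93 pbw)
  CaO: 10.91·0.5777 + 12.36·0.4847 = 12.29 pbw (target 12.29 pbw)
The glass-mass cross-check: net batch after ignition = 100.0 pbw (oxide target masses add up to 100.0 pbw; versus the stated basis of 100.0 pbw — deltas are rounding alone).
Summing the batch: Σ batch = 103.5 pbw; ignition loss, Σ(batch × LOI) = 3.523 pbw; as yield: glass ÷ batch → 96.60%.

Batch per 100.0 pbw glass melt:
  calcined dolomite: 10.91 pbw
  PbO: 13.68 pbw
  talc: 66.59 pbw
  CaSiO3: 12.36 pbw
Total batch = 103.5 pbw; LOI loss = 3.523 pbw; yield = 96.60%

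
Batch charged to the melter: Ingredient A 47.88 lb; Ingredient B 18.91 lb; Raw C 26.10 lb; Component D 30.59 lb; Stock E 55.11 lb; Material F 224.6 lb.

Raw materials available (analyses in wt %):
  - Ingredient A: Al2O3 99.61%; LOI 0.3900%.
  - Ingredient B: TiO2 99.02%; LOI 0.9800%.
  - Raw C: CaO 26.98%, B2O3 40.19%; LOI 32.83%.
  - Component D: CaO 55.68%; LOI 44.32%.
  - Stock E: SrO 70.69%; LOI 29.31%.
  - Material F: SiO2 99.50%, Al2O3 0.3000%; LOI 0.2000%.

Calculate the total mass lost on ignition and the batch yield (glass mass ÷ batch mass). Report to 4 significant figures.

Exact precision is kept at all times. The intermediate values are displayed with 4-significant-digit rounding in the working. Every reported figure takes just one rounding. The derived quantities are recomputed starting from the weights on 364.1 lb of glass at exact precision (LOI, net glass mass, the yield, totals, the six compositions) as they appear in the question or the answer.
Each material's LOI contribution:
  Ingredient A: 47.88 × 0.003900 = 0.1867 lb
  Ingredient B: 18.91 × 0.009800 = 0.1853 lb
  Raw C: 26.10 × 0.3283 = 8.569 lb
  Component D: 30.59 × 0.4432 = 13.56 lb
  Stock E: 55.11 × 0.2931 = 16.15 lb
  Material F: 224.6 × 0.002000 = 0.4492 lb
Total LOI = 39.10 lb
Glass = batch − LOI = 403.2 − 39.10 = 364.1 lb

LOI loss = 39.10 lb; glass = 364.1 lb; yield = 90.30%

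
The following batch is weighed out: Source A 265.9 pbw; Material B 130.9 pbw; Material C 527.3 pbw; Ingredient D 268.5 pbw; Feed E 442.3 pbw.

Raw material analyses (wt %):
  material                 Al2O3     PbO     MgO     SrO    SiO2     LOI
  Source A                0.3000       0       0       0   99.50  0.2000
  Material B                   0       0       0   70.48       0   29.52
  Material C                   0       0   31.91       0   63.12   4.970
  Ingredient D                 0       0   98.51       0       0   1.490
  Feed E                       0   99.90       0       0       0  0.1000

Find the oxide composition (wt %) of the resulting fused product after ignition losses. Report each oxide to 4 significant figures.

Glass mass = 1565 pbw (batch 1635 − LOI 69.82).
Composition: Al2O3 0.05097%, PbO 28.23%, MgO 27.65%, SrO 5.895%, SiO2 38.17%

The working math runs at exact precision throughout — intermediates are displayed (rounded to 4 significant figures) in the working; a single rounding finalizes each reported result — all derived quantities (the five compositions, yield, totals, LOI, net glass mass) are rebuilt at full float precision starting from the weights at 1565 pbw of glass, exactly as shown in the problem or the answer.
Oxide masses out of the charge:
  Al2O3: 265.9·0.003000 = 0.7977 pbw
  PbO: 442.3·0.9990 = 441.9 pbw
  MgO: 527.3·0.3191 + 268.5·0.9851 = 432.8 pbw
  SrO: 130.9·0.7048 = 92.26 pbw
  SiO2: 265.9·0.9950 + 527.3·0.6312 = 597.4 pbw
LOI: 265.9·0.002000 + 130.9·0.2952 + 527.3·0.04970 + 268.5·0.01490 + 442.3·0.001000 = 69.82 pbw
batch − LOI leaves glass = 1635 − 69.82 = 1565 pbw (matching Σ of the oxides)
percent by weight: oxide/glass ×100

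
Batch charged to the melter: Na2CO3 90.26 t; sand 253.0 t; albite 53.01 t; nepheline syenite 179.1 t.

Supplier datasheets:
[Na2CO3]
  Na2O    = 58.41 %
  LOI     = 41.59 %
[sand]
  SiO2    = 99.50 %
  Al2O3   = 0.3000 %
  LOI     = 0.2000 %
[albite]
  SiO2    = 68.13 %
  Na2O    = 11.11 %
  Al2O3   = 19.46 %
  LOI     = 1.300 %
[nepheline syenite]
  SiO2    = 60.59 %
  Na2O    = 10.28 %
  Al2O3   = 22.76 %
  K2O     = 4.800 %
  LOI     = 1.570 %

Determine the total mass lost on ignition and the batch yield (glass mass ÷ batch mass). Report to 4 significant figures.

All internal work carries exact precision from start to finish. Rounding to 4 significant digits extends to each intermediate as shown — each reported value is rounded a single time — all derived quantities, which include four oxide percentages, ignition loss, totals, glass mass, the yield, are rebuilt in full float precision, precisely as stated by the question or the answer, from the batch weights for 533.8 t of glass.
Per-material ignition loss:
  Na2CO3: 90.26 × 0.4159 = 37.54 t
  sand: 253.0 × 0.002000 = 0.5060 t
  albite: 53.01 × 0.01300 = 0.6891 t
  nepheline syenite: 179.1 × 0.01570 = 2.812 t
Total LOI = 41.55 t
Glass = batch − LOI = 575.4 − 41.55 = 533.8 t

LOI loss = 41.55 t; glass = 533.8 t; yield = 92.78%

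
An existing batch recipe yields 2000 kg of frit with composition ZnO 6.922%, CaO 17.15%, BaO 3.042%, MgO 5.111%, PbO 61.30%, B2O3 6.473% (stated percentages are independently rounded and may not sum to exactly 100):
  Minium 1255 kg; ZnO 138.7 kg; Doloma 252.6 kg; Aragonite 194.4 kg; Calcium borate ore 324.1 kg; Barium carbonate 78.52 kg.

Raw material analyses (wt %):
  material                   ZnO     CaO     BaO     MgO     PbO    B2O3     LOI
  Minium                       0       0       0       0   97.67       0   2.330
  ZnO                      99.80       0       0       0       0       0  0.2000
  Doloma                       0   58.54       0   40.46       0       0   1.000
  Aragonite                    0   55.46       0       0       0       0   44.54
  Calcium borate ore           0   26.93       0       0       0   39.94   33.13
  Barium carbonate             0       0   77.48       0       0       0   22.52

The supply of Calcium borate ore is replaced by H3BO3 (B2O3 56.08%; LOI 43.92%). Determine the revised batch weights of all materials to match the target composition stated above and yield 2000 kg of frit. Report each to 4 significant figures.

Revised batch per 2000 kg frit:
  Minium: 1255 kg
  ZnO: 138.7 kg
  Doloma: 252.6 kg
  Aragonite: 351.8 kg
  H3BO3: 230.8 kg
  Barium carbonate: 78.52 kg
Total batch = 2307 kg; LOI loss = 307.8 kg

The whole derivation keeps full precision throughout. Working values are printed rounded off to 4 significant figures in the working. Every reported figure undergoes a single rounding. Derived quantities are rebuilt starting from the weights at 2000 kg of glass in full float precision (yield, ignition loss, six oxide percentages, totals, net glass mass) exactly as shown in the question or the answer.
The oxide mass targets at 2000 kg frit:
  ZnO: 6.922% × 2000 = 138.4 kg
  CaO: 17.15% × 2000 = 343.0 kg
  BaO: 3.042% × 2000 = 60.84 kg
  MgO: 5.111% × 2000 = 102.2 kg
  PbO: 61.30% × 2000 = 1226 kg
  B2O3: 6.473% × 2000 = 129.5 kg
Balance tally, oxide-wise, on the weights just shown, at the basis given (oxide sums agree with the targets up to rounding of the answer):
  ZnO: 138.7·0.9980 = 138.4 kg (target 138.4 kg)
  CaO: 252.6·0.5854 + 351.8·0.5546 = 343.0 kg (target 343.0 kg)
  BaO: 78.52·0.7748 = 60.84 kg (target 60.84 kg)
  MgO: 252.6·0.4046 = 102.2 kg (target 102.2 kg)
  PbO: 1255·0.9767 = 1226 kg (target 1226 kg)
  B2O3: 230.8·0.5608 = 129.4 kg (target 129.5 kg)
Consistency of the glass mass: Σ batch − LOI loss = 2000 kg (the Σ of target masses is 2000 kg; with the basis standing at 2000 kg — rounding explains the deltas).
Batch grand total — Σ batch = 2307 kg; LOI loss = Σ batch·LOI = 307.8 kg; glass ÷ batch gives a yield of 86.66%.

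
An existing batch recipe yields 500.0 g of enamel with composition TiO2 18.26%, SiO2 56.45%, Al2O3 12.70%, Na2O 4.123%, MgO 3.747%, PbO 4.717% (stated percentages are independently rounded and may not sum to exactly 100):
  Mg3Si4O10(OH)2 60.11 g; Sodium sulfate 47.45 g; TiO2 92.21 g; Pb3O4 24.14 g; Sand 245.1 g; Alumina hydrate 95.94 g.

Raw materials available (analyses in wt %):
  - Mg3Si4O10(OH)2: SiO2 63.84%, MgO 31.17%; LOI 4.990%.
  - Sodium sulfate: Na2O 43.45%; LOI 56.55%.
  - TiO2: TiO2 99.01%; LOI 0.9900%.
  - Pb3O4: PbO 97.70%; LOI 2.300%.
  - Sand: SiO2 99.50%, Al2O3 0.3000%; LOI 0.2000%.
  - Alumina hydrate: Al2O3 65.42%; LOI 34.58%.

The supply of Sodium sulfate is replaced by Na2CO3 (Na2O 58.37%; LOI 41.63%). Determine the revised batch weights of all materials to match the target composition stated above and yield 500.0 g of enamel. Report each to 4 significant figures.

Revised batch per 500.0 g enamel:
  Mg3Si4O10(OH)2: 60.11 g
  Na2CO3: 35.32 g
  TiO2: 92.21 g
  Pb3O4: 24.14 g
  Sand: 245.1 g
  Alumina hydrate: 95.94 g
Total batch = 552.8 g; LOI loss = 52.84 g

Rounding to 4 significant figures extends to every intermediate as shown. The working math runs at exact precision throughout. Every reported result is rounded a single time — the derived quantities (totals, six oxide percentages, glass mass, ignition loss, yield) are computed at full float precision from the weighed amounts at 500.0 g of glass, precisely as stated by the problem or answer text.
Oxide mass targets, per 500.0 g enamel:
  TiO2: 18.26% × 500.0 = 91.30 g
  SiO2: 56.45% × 500.0 = 282.2 g
  Al2O3: 12.70% × 500.0 = 63.50 g
  Na2O: 4.123% × 500.0 = 20.62 g
  MgO: 3.747% × 500.0 = 18.74 g
  PbO: 4.717% × 500.0 = 23.58 g
Per-oxide balance check from the weights as reported, against the basis in use (summed amounts equal target values inside rounding margins):
  TiO2: 92.21·0.9901 = 91.30 g (target 91.30 g)
  SiO2: 60.11·0.6384 + 245.1·0.9950 = 282.2 g (target 282.2 g)
  Al2O3: 245.1·0.003000 + 95.94·0.6542 = 63.50 g (target 63.50 g)
  Na2O: 35.32·0.5837 = 20.62 g (target 20.62 g)
  MgO: 60.11·0.3117 = 18.74 g (target 18.74 g)
  PbO: 24.14·0.9770 = 23.58 g (target 23.58 g)
Glass-mass bookkeeping: the batch minus its LOI: 500.0 g (per-oxide target masses sum to 500.0 g; with the basis standing at 500.0 g — rounding explains the deltas).
Adding the batch up: Σ batch = 552.8 g; Σ batch·LOI gives LOI loss = 52.84 g; as yield: glass ÷ batch → 90.44%.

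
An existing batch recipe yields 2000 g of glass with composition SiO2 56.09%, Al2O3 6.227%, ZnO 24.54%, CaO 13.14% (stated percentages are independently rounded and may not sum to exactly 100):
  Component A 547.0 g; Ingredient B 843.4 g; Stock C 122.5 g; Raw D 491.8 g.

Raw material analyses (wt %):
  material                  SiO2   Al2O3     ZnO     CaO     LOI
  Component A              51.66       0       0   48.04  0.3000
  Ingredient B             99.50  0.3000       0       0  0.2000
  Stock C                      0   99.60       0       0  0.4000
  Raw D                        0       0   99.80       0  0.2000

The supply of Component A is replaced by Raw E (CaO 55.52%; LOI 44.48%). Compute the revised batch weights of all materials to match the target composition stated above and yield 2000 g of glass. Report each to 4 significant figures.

Revised batch per 2000 g glass:
  Raw E: 473.3 g
  Ingredient B: 1127 g
  Stock C: 121.6 g
  Raw D: 491.8 g
Total batch = 2214 g; LOI loss = 214.2 g

In-progress results appear rounded to four significant digits within the worked lines; full float precision is kept in all steps — every reported result takes a single rounding — the derived quantities, including yield, glass mass, four oxide percentages, ignition loss, totals, are recomputed using the weight values per 2000 g of glass in full precision, precisely as stated by the problem or the answer.
The oxide mass targets at 2000 g glass:
  SiO2: 56.09% × 2000 = 1122 g
  Al2O3: 6.227% × 2000 = 124.5 g
  ZnO: 24.54% × 2000 = 490.8 g
  CaO: 13.14% × 2000 = 262.8 g
A balance pass over the oxides, per the reported batch figures, relative to the basis at hand (delivered sums recover each target within answer rounding):
  SiO2: 1127·0.9950 = 1121 g (target 1122 g)
  Al2O3: 1127·0.003000 + 121.6·0.9960 = 124.5 g (target 124.5 g)
  ZnO: 491.8·0.9980 = 490.8 g (target 490.8 g)
  CaO: 473.3·0.5552 = 262.8 g (target 262.8 g)
Consistency of the glass mass: the batch minus its LOI: 1999 g (summing oxide targets gives 2000 g; versus the stated basis of 2000 g — gaps are rounding artifacts).
Whole-batch sum: Σ batch = 2214 g; loss to ignition Σ batch·LOI = 214.2 g; yield: glass divided by total = 90.32%.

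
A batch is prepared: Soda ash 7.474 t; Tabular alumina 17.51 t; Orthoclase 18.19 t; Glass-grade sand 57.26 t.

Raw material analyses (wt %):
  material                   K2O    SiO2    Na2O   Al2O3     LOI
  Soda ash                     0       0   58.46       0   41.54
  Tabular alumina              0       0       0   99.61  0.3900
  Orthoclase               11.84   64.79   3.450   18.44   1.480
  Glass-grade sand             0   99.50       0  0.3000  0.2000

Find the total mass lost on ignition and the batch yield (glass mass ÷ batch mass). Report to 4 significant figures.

LOI loss = 3.557 t; glass = 96.88 t; yield = 96.46%

All arithmetic runs at full precision at each step — mid-chain values appear, rounded to four significant figures, at each printed step — each reported result is rounded exactly once — derived quantities, which include the four compositions, yield, ignition loss, glass mass, totals, are computed in full precision, as they appear in the problem or the answer, starting from the weights at 96.88 t of glass.
Ignition loss by material:
  Soda ash: 7.474 × 0.4154 = 3.105 t
  Tabular alumina: 17.51 × 0.003900 = 0.06829 t
  Orthoclase: 18.19 × 0.01480 = 0.2692 t
  Glass-grade sand: 57.26 × 0.002000 = 0.1145 t
Total LOI = 3.557 t
Glass = batch − LOI = 100.4 − 3.557 = 96.88 t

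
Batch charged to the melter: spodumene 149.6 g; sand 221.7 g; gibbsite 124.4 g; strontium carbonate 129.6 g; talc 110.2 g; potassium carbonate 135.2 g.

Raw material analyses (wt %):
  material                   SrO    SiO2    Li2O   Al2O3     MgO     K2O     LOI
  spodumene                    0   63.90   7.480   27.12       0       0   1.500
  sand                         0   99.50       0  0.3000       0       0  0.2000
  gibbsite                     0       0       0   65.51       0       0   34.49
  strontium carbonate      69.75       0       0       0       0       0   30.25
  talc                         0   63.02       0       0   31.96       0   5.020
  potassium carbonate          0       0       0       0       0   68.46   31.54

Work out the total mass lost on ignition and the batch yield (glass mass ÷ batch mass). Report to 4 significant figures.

Each numeric step carries full precision in all steps — the intermediate values are printed, rounded to four significant digits, in the printout; each reported result is rounded just once — the derived quantities are rebuilt in full precision (totals, yield, glass mass, the six compositions, ignition loss) from the batch weights for 737.7 g of glass, as quoted within the problem or answer text.
LOI of each material in turn:
  spodumene: 149.6 × 0.01500 = 2.244 g
  sand: 221.7 × 0.002000 = 0.4434 g
  gibbsite: 124.4 × 0.3449 = 42.91 g
  strontium carbonate: 129.6 × 0.3025 = 39.20 g
  talc: 110.2 × 0.05020 = 5.532 g
  potassium carbonate: 135.2 × 0.3154 = 42.64 g
Total LOI = 133.0 g
Glass = batch − LOI = 870.7 − 133.0 = 737.7 g

LOI loss = 133.0 g; glass = 737.7 g; yield = 84.73%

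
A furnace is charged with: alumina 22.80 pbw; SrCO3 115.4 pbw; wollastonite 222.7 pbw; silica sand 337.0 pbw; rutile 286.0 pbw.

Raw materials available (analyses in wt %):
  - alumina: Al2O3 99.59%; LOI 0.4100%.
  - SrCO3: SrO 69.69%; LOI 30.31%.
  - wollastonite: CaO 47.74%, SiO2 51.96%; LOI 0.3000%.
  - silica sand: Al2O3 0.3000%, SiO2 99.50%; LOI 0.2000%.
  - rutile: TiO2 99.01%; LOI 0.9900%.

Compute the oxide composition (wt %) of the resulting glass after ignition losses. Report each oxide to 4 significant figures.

Glass mass = 944.7 pbw (batch 983.9 − LOI 39.24).
Composition: CaO 11.25%, Al2O3 2.511%, SrO 8.513%, SiO2 47.75%, TiO2 29.98%

All internal work keeps full float precision through the solve; intermediates appear (rounded to four significant figures) in the printout — exactly one rounding lands on every reported result. The derived quantities, including ignition loss, glass mass, the totals, the five compositions, the yield, are re-derived using the weight values for 944.7 pbw of glass at full precision exactly as printed in problem or answer.
What the batch supplies per oxide:
  CaO: 222.7·0.4774 = 106.3 pbw
  Al2O3: 22.80·0.9959 + 337.0·0.003000 = 23.72 pbw
  SrO: 115.4·0.6969 = 80.42 pbw
  SiO2: 222.7·0.5196 + 337.0·0.9950 = 451.0 pbw
  TiO2: 286.0·0.9901 = 283.2 pbw
LOI: 22.80·0.004100 + 115.4·0.3031 + 222.7·0.003000 + 337.0·0.002000 + 286.0·0.009900 = 39.24 pbw
Glass mass = batch − LOI = 983.9 − 39.24 = 944.7 pbw (consistent with Σ oxide mass)
percent share: oxide ÷ glass, ×100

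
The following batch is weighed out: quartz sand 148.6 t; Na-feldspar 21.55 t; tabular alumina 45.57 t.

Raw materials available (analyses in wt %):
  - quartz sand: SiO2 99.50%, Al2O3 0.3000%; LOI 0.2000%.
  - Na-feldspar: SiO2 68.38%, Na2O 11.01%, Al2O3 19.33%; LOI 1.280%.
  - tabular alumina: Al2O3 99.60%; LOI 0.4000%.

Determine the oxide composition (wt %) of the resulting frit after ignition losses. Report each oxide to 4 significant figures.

Glass mass = 215.0 t (batch 215.7 − LOI 0.7553).
Composition: SiO2 75.64%, Na2O 1.104%, Al2O3 23.26%

Working values are printed (rounded to four significant figures) when written out. The whole derivation carries full float precision throughout; each reported value is rounded just once; all derived quantities (LOI, the totals, glass mass, yield, the three compositions) are recomputed using the weight values per 215.0 t of glass in full float precision, as they appear in either problem or answer.
Mass of each oxide from the mix:
  SiO2: 148.6·0.9950 + 21.55·0.6838 = 162.6 t
  Na2O: 21.55·0.1101 = 2.373 t
  Al2O3: 148.6·0.003000 + 21.55·0.1933 + 45.57·0.9960 = 50.00 t
LOI: 148.6·0.002000 + 21.55·0.01280 + 45.57·0.004000 = 0.7553 t
The glass mass, total less LOI, = 215.7 − 0.7553 = 215.0 t (= the summed oxide contributions)
wt %: oxide over glass, times 100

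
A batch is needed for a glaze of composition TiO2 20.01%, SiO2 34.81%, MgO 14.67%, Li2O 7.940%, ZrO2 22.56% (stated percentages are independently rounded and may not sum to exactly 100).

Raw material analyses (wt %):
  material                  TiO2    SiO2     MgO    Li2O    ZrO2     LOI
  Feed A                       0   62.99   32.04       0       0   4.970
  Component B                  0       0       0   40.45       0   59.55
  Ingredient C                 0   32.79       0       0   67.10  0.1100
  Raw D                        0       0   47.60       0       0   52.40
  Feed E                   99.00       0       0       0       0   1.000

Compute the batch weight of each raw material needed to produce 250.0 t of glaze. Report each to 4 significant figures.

The intermediate values appear (rounded to 4 significant figures) alongside each step — all internal work keeps exact precision through every step; a single rounding completes every reported result; the derived quantities, which include totals, the yield, the five compositions, LOI, net glass mass, are re-derived in full float precision, exactly as printed in either problem or answer, starting from the weights per 250.0 t of glass.
Oxide-by-oxide targets in 250.0 t glaze:
  TiO2: 20.01% × 250.0 = 50.02 t
  SiO2: 34.81% × 250.0 = 87.02 t
  MgO: 14.67% × 250.0 = 36.67 t
  Li2O: 7.940% × 250.0 = 19.85 t
  ZrO2: 22.56% × 250.0 = 56.40 t
Per-oxide balance check per the reported batch figures, under the basis named above (every target is met by its sum exact up to rounding of places):
  TiO2: 50.53·0.9900 = 50.02 t (target 50.02 t)
  SiO2: 94.40·0.6299 + 84.05·0.3279 = 87.02 t (target 87.02 t)
  MgO: 94.40·0.3204 + 13.51·0.4760 = 36.68 t (target 36.67 t)
  Li2O: 49.07·0.4045 = 19.85 t (target 19.85 t)
  ZrO2: 84.05·0.6710 = 56.40 t (target 56.40 t)
Glass-mass sanity pass: batch Σ − ignition loss = 250.0 t (the Σ of target masses is 250.0 t; versus the stated basis of 250.0 t — any gap is answer rounding).
Adding the batch up: Σ batch = 291.6 t; LOI removed, Σ of batch·LOI: 41.59 t; as yield: glass ÷ batch → 85.74%.

Batch per 250.0 t glaze:
  Feed A: 94.40 t
  Component B: 49.07 t
  Ingredient C: 84.05 t
  Raw D: 13.51 t
  Feed E: 50.53 t
Total batch = 291.6 t; LOI loss = 41.59 t; yield = 85.74%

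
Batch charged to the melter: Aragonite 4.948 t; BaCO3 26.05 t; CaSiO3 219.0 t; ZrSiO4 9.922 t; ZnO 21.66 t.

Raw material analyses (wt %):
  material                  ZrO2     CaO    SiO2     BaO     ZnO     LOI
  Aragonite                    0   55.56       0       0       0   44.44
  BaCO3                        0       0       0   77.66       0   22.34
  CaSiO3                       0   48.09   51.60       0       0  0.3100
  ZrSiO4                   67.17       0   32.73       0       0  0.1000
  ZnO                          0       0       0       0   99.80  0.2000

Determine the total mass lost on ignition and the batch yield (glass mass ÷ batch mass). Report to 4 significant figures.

LOI loss = 8.751 t; glass = 272.8 t; yield = 96.89%

Mid-chain values appear, with 4-significant-digit rounding, on the page; each numeric step runs at full float precision through the solve; every reported value is rounded once only; all derived quantities, including LOI, yield, the five compositions, net glass mass, the totals, are computed starting from the weights for 272.8 t of glass in exact precision exactly as shown in the problem or answer text.
Each material's LOI contribution:
  Aragonite: 4.948 × 0.4444 = 2.199 t
  BaCO3: 26.05 × 0.2234 = 5.820 t
  CaSiO3: 219.0 × 0.003100 = 0.6789 t
  ZrSiO4: 9.922 × 0.001000 = 0.009922 t
  ZnO: 21.66 × 0.002000 = 0.04332 t
Total LOI = 8.751 t
Glass = batch − LOI = 281.6 − 8.751 = 272.8 t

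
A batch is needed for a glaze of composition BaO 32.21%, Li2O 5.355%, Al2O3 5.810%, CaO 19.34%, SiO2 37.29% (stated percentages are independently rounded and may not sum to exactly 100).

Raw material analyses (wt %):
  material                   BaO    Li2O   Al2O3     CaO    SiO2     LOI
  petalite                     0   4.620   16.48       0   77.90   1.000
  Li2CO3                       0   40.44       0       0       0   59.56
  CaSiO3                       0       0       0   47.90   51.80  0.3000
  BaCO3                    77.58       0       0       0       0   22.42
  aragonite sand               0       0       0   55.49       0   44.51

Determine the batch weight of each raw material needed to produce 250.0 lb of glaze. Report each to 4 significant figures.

Batch per 250.0 lb glaze:
  petalite: 88.14 lb
  Li2CO3: 23.04 lb
  CaSiO3: 47.43 lb
  BaCO3: 103.8 lb
  aragonite sand: 46.19 lb
Total batch = 308.6 lb; LOI loss = 58.58 lb; yield = 81.02%

Every computation keeps full float precision through every step; in-progress results are shown (rounded to four significant figures) in the printout. Every reported result receives exactly one rounding; derived quantities (the totals, LOI, the yield, five oxide percentages, glass mass) are carried starting from the weights on 250.0 lb of glass in exact precision precisely as stated by either problem or answer.
Oxide-by-oxide targets in 250.0 lb glaze:
  BaO: 32.21% × 250.0 = 80.53 lb
  Li2O: 5.355% × 250.0 = 13.39 lb
  Al2O3: 5.810% × 250.0 = 14.52 lb
  CaO: 19.34% × 250.0 = 48.35 lb
  SiO2: 37.29% × 250.0 = 93.22 lb
Per-oxide balance check given the weights on record, at the basis given (oxide sums agree with the targets exact up to rounding of places):
  BaO: 103.8·0.7758 = 80.53 lb (target 80.53 lb)
  Li2O: 88.14·0.04620 + 23.04·0.4044 = 13.39 lb (target 13.39 lb)
  Al2O3: 88.14·0.1648 = 14.53 lb (target 14.52 lb)
  CaO: 47.43·0.4790 + 46.19·0.5549 = 48.35 lb (target 48.35 lb)
  SiO2: 88.14·0.7790 + 47.43·0.5180 = 93.23 lb (target 93.22 lb)
Auditing the glass mass value: batch Σ − ignition loss = 250.0 lb (oxide target masses add up to 250.0 lb; basis as stated: 250.0 lb — deltas are rounding alone).
Total batch = Σ batch = 308.6 lb; ignition loss, Σ(batch × LOI) = 58.58 lb; yield, glass over the total, = 81.02%.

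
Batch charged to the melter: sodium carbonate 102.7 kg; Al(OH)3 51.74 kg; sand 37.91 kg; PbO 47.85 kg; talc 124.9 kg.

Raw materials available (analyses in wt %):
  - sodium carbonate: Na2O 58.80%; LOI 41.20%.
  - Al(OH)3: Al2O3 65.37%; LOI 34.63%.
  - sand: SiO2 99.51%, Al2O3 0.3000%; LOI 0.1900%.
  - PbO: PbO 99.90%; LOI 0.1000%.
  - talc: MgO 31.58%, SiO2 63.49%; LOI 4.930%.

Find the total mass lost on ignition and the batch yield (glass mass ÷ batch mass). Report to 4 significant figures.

LOI loss = 66.51 kg; glass = 298.6 kg; yield = 81.78%

All internal work keeps full float precision at every stage. In-progress results appear (rounded to four significant figures) within the worked lines; a single rounding produces each reported figure. All derived quantities (the five compositions, totals, LOI, glass mass, the yield) are rebuilt in exact precision using the weight values per 298.6 kg of glass exactly as printed in the question or the answer.
Ignition loss by material:
  sodium carbonate: 102.7 × 0.4120 = 42.31 kg
  Al(OH)3: 51.74 × 0.3463 = 17.92 kg
  sand: 37.91 × 0.001900 = 0.07203 kg
  PbO: 47.85 × 0.001000 = 0.04785 kg
  talc: 124.9 × 0.04930 = 6.158 kg
Total LOI = 66.51 kg
Glass = batch − LOI = 365.1 − 66.51 = 298.6 kg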